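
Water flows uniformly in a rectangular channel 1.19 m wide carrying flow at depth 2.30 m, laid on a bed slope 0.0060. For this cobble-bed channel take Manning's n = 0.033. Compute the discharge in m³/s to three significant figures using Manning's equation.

3.90 m³/s

A = b·y = 1.19 × 2.30 = 2.737 m²
P = b + 2y = 1.19 + 2×2.30 = 5.790 m
R = A/P = 2.737/5.790 = 0.4727 m
Q = (1/n)·A·R^(2/3)·S^(1/2) = (1/0.033) × 2.737 × 0.4727^(2/3) × 0.0060^(1/2) = 3.899 m³/s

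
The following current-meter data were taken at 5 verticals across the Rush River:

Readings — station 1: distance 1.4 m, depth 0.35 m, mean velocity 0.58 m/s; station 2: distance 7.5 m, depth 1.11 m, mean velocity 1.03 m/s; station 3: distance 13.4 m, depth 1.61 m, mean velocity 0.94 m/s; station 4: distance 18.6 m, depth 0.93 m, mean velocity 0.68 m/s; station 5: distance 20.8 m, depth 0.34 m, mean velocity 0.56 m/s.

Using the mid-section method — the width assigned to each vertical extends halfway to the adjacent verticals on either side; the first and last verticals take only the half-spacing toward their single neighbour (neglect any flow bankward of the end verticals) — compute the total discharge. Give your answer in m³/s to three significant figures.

w_1 = (7.5 − 1.4)/2 = 3.05 m; q_1 = 0.58 × 0.35 × 3.05 = 0.6192 m³/s
w_2 = (13.4 − 1.4)/2 = 6 m; q_2 = 1.03 × 1.11 × 6 = 6.860 m³/s
w_3 = (18.6 − 7.5)/2 = 5.55 m; q_3 = 0.94 × 1.61 × 5.55 = 8.399 m³/s
w_4 = (20.8 − 13.4)/2 = 3.7 m; q_4 = 0.68 × 0.93 × 3.7 = 2.340 m³/s
w_5 = (20.8 − 18.6)/2 = 1.1 m; q_5 = 0.56 × 0.34 × 1.1 = 0.2094 m³/s
Q = Σ qᵢ = 18.43 m³/s

18.4 m³/s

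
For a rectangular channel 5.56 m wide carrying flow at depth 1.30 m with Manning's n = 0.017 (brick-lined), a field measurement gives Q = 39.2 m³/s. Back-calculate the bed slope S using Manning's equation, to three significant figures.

A = b·y = 5.56 × 1.30 = 7.228 m²
P = b + 2y = 5.56 + 2×1.30 = 8.160 m
R = A/P = 7.228/8.160 = 0.8858 m
S = (Q·n / (1·A·R^(2/3)))² = (39.2×0.017 / (1×7.228×0.9223))² = 0.009992

0.00999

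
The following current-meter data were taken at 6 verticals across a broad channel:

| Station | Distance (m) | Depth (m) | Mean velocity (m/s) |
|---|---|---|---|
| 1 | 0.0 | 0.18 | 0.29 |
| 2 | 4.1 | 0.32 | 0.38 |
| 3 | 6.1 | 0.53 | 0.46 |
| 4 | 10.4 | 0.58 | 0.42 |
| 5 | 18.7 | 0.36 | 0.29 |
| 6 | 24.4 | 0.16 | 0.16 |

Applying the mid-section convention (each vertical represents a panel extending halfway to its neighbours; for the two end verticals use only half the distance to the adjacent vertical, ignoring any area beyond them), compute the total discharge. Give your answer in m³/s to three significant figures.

w_1 = (4.1 − 0.0)/2 = 2.05 m; q_1 = 0.29 × 0.18 × 2.05 = 0.1070 m³/s
w_2 = (6.1 − 0.0)/2 = 3.05 m; q_2 = 0.38 × 0.32 × 3.05 = 0.3709 m³/s
w_3 = (10.4 − 4.1)/2 = 3.15 m; q_3 = 0.46 × 0.53 × 3.15 = 0.7680 m³/s
w_4 = (18.7 − 6.1)/2 = 6.3 m; q_4 = 0.42 × 0.58 × 6.3 = 1.535 m³/s
w_5 = (24.4 − 10.4)/2 = 7 m; q_5 = 0.29 × 0.36 × 7 = 0.7308 m³/s
w_6 = (24.4 − 18.7)/2 = 2.85 m; q_6 = 0.16 × 0.16 × 2.85 = 0.07296 m³/s
Q = Σ qᵢ = 3.584 m³/s

3.58 m³/s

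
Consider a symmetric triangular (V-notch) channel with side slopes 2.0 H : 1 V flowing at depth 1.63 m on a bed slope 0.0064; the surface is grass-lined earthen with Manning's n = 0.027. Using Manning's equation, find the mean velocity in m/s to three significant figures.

2.40 m/s

A = z·y² = 2.0×1.63² = 5.314 m²
P = 2y√(1+z²) = 2×1.63×√(1+2.0²) = 7.290 m
R = A/P = 5.314/7.290 = 0.7290 m
Q = (1/n)·A·R^(2/3)·S^(1/2) = (1/0.027) × 5.314 × 0.7290^(2/3) × 0.0064^(1/2) = 12.75 m³/s
V = Q/A = 12.75/5.314 = 2.400 m/s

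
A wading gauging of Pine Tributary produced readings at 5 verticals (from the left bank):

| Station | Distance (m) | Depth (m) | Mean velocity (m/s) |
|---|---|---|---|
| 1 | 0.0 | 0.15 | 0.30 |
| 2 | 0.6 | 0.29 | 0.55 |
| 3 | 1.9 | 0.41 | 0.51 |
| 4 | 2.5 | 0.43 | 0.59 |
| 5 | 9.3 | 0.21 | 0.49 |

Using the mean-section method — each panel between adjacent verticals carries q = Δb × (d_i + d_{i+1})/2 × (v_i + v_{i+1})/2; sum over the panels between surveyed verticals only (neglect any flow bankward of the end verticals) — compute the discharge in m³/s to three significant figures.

Panel 1-2: Δb = 0.6 m, d̄ = (0.15+0.29)/2 = 0.22, v̄ = (0.30+0.55)/2 = 0.425 → q = 0.6×0.22×0.425 = 0.05610 m³/s
Panel 2-3: Δb = 1.3 m, d̄ = (0.29+0.41)/2 = 0.35, v̄ = (0.55+0.51)/2 = 0.53 → q = 1.3×0.35×0.53 = 0.2412 m³/s
Panel 3-4: Δb = 0.6 m, d̄ = (0.41+0.43)/2 = 0.42, v̄ = (0.51+0.59)/2 = 0.55 → q = 0.6×0.42×0.55 = 0.1386 m³/s
Panel 4-5: Δb = 6.8 m, d̄ = (0.43+0.21)/2 = 0.32, v̄ = (0.59+0.49)/2 = 0.54 → q = 6.8×0.32×0.54 = 1.175 m³/s
Q = Σ q = 1.611 m³/s

1.61 m³/s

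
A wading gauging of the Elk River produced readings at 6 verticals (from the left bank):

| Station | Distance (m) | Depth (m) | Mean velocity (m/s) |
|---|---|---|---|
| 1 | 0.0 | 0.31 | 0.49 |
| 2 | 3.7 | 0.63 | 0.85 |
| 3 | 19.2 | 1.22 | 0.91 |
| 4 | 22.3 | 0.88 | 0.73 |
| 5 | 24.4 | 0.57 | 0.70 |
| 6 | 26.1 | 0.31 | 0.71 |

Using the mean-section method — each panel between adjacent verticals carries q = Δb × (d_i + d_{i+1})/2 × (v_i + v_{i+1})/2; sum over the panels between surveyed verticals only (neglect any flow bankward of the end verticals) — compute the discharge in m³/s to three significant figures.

18.1 m³/s

Panel 1-2: Δb = 3.7 m, d̄ = (0.31+0.63)/2 = 0.47, v̄ = (0.49+0.85)/2 = 0.67 → q = 3.7×0.47×0.67 = 1.165 m³/s
Panel 2-3: Δb = 15.5 m, d̄ = (0.63+1.22)/2 = 0.925, v̄ = (0.85+0.91)/2 = 0.88 → q = 15.5×0.925×0.88 = 12.62 m³/s
Panel 3-4: Δb = 3.1 m, d̄ = (1.22+0.88)/2 = 1.05, v̄ = (0.91+0.73)/2 = 0.82 → q = 3.1×1.05×0.82 = 2.669 m³/s
Panel 4-5: Δb = 2.1 m, d̄ = (0.88+0.57)/2 = 0.725, v̄ = (0.73+0.70)/2 = 0.715 → q = 2.1×0.725×0.715 = 1.089 m³/s
Panel 5-6: Δb = 1.7 m, d̄ = (0.57+0.31)/2 = 0.44, v̄ = (0.70+0.71)/2 = 0.705 → q = 1.7×0.44×0.705 = 0.5273 m³/s
Q = Σ q = 18.07 m³/s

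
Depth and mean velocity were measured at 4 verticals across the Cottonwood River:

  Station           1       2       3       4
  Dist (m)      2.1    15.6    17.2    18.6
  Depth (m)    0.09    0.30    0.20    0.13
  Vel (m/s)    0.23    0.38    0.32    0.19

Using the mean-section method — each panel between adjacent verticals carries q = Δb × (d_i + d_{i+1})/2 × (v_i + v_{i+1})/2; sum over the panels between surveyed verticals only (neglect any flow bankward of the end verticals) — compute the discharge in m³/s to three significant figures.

1.00 m³/s

Panel 1-2: Δb = 13.5 m, d̄ = (0.09+0.30)/2 = 0.195, v̄ = (0.23+0.38)/2 = 0.305 → q = 13.5×0.195×0.305 = 0.8029 m³/s
Panel 2-3: Δb = 1.6 m, d̄ = (0.30+0.20)/2 = 0.25, v̄ = (0.38+0.32)/2 = 0.35 → q = 1.6×0.25×0.35 = 0.1400 m³/s
Panel 3-4: Δb = 1.4 m, d̄ = (0.20+0.13)/2 = 0.165, v̄ = (0.32+0.19)/2 = 0.255 → q = 1.4×0.165×0.255 = 0.05891 m³/s
Q = Σ q = 1.002 m³/s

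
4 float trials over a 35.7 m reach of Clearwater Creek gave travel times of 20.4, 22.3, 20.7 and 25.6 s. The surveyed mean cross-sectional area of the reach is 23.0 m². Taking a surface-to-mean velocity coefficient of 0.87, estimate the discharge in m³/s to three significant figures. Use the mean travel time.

t̄ = (20.4 + 22.3 + 20.7 + 25.6) / 4 = 22.25 s
v_surface = L / t̄ = 35.7 / 22.25 = 1.604 m/s
v_mean = 0.87 × 1.604 = 1.396 m/s
Q = A × v_mean = 23.0 × 1.396 = 32.11 m³/s

32.1 m³/s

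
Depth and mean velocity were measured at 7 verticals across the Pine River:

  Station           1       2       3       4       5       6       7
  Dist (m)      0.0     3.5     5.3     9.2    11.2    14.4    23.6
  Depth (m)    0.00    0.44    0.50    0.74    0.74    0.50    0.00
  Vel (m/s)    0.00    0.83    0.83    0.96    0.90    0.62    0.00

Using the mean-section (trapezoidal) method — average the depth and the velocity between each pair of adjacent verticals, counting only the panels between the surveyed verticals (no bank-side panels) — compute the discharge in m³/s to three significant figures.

Panel 1-2: Δb = 3.5 m, d̄ = (0.00+0.44)/2 = 0.22, v̄ = (0.00+0.83)/2 = 0.415 → q = 3.5×0.22×0.415 = 0.3196 m³/s
Panel 2-3: Δb = 1.8 m, d̄ = (0.44+0.50)/2 = 0.47, v̄ = (0.83+0.83)/2 = 0.83 → q = 1.8×0.47×0.83 = 0.7022 m³/s
Panel 3-4: Δb = 3.9 m, d̄ = (0.50+0.74)/2 = 0.62, v̄ = (0.83+0.96)/2 = 0.895 → q = 3.9×0.62×0.895 = 2.164 m³/s
Panel 4-5: Δb = 2 m, d̄ = (0.74+0.74)/2 = 0.74, v̄ = (0.96+0.90)/2 = 0.93 → q = 2×0.74×0.93 = 1.376 m³/s
Panel 5-6: Δb = 3.2 m, d̄ = (0.74+0.50)/2 = 0.62, v̄ = (0.90+0.62)/2 = 0.76 → q = 3.2×0.62×0.76 = 1.508 m³/s
Panel 6-7: Δb = 9.2 m, d̄ = (0.50+0.00)/2 = 0.25, v̄ = (0.62+0.00)/2 = 0.31 → q = 9.2×0.25×0.31 = 0.7130 m³/s
Q = Σ q = 6.783 m³/s

6.78 m³/s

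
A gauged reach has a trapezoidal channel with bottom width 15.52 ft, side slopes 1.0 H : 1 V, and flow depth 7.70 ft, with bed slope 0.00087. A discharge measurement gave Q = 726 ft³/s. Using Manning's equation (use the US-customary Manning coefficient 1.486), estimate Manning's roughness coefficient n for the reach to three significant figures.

A = (b + z·y)·y = (15.52 + 1.0×7.70)×7.70 = 178.8 ft²
P = b + 2y√(1+z²) = 15.52 + 2×7.70×√(1+1.0²) = 37.30 ft
R = A/P = 178.8/37.30 = 4.794 ft
n = (1.486/Q)·A·R^(2/3)·S^(1/2) = (1.486/726) × 178.8 × 2.843 × 0.02950 = 0.03069

0.0307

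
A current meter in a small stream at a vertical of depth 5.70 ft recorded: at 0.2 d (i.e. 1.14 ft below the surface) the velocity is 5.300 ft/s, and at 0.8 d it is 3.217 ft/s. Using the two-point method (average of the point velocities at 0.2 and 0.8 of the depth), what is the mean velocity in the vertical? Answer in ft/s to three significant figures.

v̄ = (5.300 + 3.217) / 2 = 4.259 ft/s

4.26 ft/s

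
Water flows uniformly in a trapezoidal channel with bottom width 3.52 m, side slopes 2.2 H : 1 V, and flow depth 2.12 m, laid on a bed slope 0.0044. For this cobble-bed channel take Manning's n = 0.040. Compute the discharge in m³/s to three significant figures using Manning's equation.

33.6 m³/s

A = (b + z·y)·y = (3.52 + 2.2×2.12)×2.12 = 17.35 m²
P = b + 2y√(1+z²) = 3.52 + 2×2.12×√(1+2.2²) = 13.77 m
R = A/P = 17.35/13.77 = 1.260 m
Q = (1/n)·A·R^(2/3)·S^(1/2) = (1/0.040) × 17.35 × 1.260^(2/3) × 0.0044^(1/2) = 33.57 m³/s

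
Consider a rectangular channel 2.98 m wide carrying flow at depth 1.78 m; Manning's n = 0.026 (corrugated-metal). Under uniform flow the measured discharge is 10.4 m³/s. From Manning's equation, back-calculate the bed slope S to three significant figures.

A = b·y = 2.98 × 1.78 = 5.304 m²
P = b + 2y = 2.98 + 2×1.78 = 6.540 m
R = A/P = 5.304/6.540 = 0.8111 m
S = (Q·n / (1·A·R^(2/3)))² = (10.4×0.026 / (1×5.304×0.8697))² = 0.003436

0.00344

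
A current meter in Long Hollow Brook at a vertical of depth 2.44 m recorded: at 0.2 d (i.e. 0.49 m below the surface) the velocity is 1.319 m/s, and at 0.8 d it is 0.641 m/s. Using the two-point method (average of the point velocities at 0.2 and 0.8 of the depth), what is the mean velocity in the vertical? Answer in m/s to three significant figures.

v̄ = (1.319 + 0.641) / 2 = 0.9800 m/s

0.980 m/s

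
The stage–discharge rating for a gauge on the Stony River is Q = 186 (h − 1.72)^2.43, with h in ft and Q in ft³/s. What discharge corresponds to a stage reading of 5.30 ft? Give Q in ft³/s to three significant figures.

4130 ft³/s

Q = 186 × (5.30 − 1.72)^2.43 = 186 × 3.58^2.43 = 4125 ft³/s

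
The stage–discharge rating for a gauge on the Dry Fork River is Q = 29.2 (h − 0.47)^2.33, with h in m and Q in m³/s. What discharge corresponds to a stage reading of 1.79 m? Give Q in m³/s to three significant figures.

Q = 29.2 × (1.79 − 0.47)^2.33 = 29.2 × 1.32^2.33 = 55.76 m³/s

55.8 m³/s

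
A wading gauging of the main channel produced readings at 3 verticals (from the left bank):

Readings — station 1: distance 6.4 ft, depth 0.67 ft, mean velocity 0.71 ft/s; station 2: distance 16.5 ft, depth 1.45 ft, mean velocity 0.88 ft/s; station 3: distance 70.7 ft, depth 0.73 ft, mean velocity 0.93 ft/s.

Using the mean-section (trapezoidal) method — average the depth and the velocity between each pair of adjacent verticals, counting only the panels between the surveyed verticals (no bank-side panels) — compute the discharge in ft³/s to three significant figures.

Panel 1-2: Δb = 10.1 ft, d̄ = (0.67+1.45)/2 = 1.06, v̄ = (0.71+0.88)/2 = 0.795 → q = 10.1×1.06×0.795 = 8.511 ft³/s
Panel 2-3: Δb = 54.2 ft, d̄ = (1.45+0.73)/2 = 1.09, v̄ = (0.88+0.93)/2 = 0.905 → q = 54.2×1.09×0.905 = 53.47 ft³/s
Q = Σ q = 61.98 ft³/s

62.0 ft³/s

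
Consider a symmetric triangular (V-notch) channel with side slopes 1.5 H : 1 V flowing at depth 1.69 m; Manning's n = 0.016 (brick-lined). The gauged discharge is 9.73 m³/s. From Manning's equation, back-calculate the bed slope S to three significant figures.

0.00211

A = z·y² = 1.5×1.69² = 4.284 m²
P = 2y√(1+z²) = 2×1.69×√(1+1.5²) = 6.093 m
R = A/P = 4.284/6.093 = 0.7031 m
S = (Q·n / (1·A·R^(2/3)))² = (9.73×0.016 / (1×4.284×0.7907))² = 0.002112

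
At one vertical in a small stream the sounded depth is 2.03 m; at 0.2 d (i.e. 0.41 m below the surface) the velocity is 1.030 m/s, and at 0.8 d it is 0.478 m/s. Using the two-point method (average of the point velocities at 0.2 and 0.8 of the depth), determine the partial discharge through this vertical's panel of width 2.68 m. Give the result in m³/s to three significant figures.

v̄ = (1.030 + 0.478) / 2 = 0.7540 m/s
q = v̄ × d × w = 0.7540 × 2.03 × 2.68 = 4.102 m³/s

4.10 m³/s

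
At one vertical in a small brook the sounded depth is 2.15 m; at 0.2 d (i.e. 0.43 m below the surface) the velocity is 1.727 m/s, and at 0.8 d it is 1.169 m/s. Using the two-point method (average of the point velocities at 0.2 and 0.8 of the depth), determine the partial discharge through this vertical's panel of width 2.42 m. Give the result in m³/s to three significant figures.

7.53 m³/s

v̄ = (1.727 + 1.169) / 2 = 1.448 m/s
q = v̄ × d × w = 1.448 × 2.15 × 2.42 = 7.534 m³/s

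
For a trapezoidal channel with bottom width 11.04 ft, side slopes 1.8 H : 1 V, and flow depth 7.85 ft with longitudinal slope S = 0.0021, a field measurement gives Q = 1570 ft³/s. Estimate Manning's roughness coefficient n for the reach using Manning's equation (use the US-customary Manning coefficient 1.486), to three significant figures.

A = (b + z·y)·y = (11.04 + 1.8×7.85)×7.85 = 197.6 ft²
P = b + 2y√(1+z²) = 11.04 + 2×7.85×√(1+1.8²) = 43.37 ft
R = A/P = 197.6/43.37 = 4.556 ft
n = (1.486/Q)·A·R^(2/3)·S^(1/2) = (1.486/1570) × 197.6 × 2.748 × 0.04583 = 0.02355

0.0236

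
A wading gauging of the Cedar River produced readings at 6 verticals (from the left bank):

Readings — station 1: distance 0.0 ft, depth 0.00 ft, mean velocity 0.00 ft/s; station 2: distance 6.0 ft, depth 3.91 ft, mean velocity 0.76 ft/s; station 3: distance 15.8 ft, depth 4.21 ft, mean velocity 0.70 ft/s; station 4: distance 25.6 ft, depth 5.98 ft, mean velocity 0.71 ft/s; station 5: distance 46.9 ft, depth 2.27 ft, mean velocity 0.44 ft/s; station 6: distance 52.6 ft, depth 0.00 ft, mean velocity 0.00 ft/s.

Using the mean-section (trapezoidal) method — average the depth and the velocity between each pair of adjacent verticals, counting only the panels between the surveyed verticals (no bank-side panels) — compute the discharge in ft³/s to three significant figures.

Panel 1-2: Δb = 6 ft, d̄ = (0.00+3.91)/2 = 1.955, v̄ = (0.00+0.76)/2 = 0.38 → q = 6×1.955×0.38 = 4.457 ft³/s
Panel 2-3: Δb = 9.8 ft, d̄ = (3.91+4.21)/2 = 4.06, v̄ = (0.76+0.70)/2 = 0.73 → q = 9.8×4.06×0.73 = 29.05 ft³/s
Panel 3-4: Δb = 9.8 ft, d̄ = (4.21+5.98)/2 = 5.095, v̄ = (0.70+0.71)/2 = 0.705 → q = 9.8×5.095×0.705 = 35.20 ft³/s
Panel 4-5: Δb = 21.3 ft, d̄ = (5.98+2.27)/2 = 4.125, v̄ = (0.71+0.44)/2 = 0.575 → q = 21.3×4.125×0.575 = 50.52 ft³/s
Panel 5-6: Δb = 5.7 ft, d̄ = (2.27+0.00)/2 = 1.135, v̄ = (0.44+0.00)/2 = 0.22 → q = 5.7×1.135×0.22 = 1.423 ft³/s
Q = Σ q = 120.6 ft³/s

121 ft³/s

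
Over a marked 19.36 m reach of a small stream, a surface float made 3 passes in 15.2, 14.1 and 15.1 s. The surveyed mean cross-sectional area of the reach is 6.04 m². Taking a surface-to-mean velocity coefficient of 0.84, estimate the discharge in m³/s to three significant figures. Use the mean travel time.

6.64 m³/s

t̄ = (15.2 + 14.1 + 15.1) / 3 = 14.8 s
v_surface = L / t̄ = 19.36 / 14.8 = 1.308 m/s
v_mean = 0.84 × 1.308 = 1.099 m/s
Q = A × v_mean = 6.04 × 1.099 = 6.637 m³/s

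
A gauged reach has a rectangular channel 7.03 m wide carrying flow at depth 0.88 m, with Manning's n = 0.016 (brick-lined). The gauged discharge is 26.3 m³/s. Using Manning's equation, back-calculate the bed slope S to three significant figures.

A = b·y = 7.03 × 0.88 = 6.186 m²
P = b + 2y = 7.03 + 2×0.88 = 8.790 m
R = A/P = 6.186/8.790 = 0.7038 m
S = (Q·n / (1·A·R^(2/3)))² = (26.3×0.016 / (1×6.186×0.7912))² = 0.007391

0.00739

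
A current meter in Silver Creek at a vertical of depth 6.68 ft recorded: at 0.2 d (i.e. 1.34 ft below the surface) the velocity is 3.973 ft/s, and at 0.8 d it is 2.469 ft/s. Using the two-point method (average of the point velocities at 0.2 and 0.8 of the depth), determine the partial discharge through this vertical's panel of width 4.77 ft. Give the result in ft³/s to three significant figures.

v̄ = (3.973 + 2.469) / 2 = 3.221 ft/s
q = v̄ × d × w = 3.221 × 6.68 × 4.77 = 102.6 ft³/s

103 ft³/s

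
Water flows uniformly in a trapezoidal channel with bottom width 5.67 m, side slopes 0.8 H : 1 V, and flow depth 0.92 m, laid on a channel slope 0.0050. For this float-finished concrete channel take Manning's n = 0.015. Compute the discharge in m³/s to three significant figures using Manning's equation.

22.6 m³/s

A = (b + z·y)·y = (5.67 + 0.8×0.92)×0.92 = 5.894 m²
P = b + 2y√(1+z²) = 5.67 + 2×0.92×√(1+0.8²) = 8.026 m
R = A/P = 5.894/8.026 = 0.7343 m
Q = (1/n)·A·R^(2/3)·S^(1/2) = (1/0.015) × 5.894 × 0.7343^(2/3) × 0.0050^(1/2) = 22.61 m³/s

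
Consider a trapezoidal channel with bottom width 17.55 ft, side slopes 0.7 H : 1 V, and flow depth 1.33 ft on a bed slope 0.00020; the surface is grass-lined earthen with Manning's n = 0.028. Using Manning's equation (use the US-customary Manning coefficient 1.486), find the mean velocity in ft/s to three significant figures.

0.839 ft/s

A = (b + z·y)·y = (17.55 + 0.7×1.33)×1.33 = 24.58 ft²
P = b + 2y√(1+z²) = 17.55 + 2×1.33×√(1+0.7²) = 20.80 ft
R = A/P = 24.58/20.80 = 1.182 ft
Q = (1.486/n)·A·R^(2/3)·S^(1/2) = (1.486/0.028) × 24.58 × 1.182^(2/3) × 0.00020^(1/2) = 20.62 ft³/s
V = Q/A = 20.62/24.58 = 0.8390 ft/s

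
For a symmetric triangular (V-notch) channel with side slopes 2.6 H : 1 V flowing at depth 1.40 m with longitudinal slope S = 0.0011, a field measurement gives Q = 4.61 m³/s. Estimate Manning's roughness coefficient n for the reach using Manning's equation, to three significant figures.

A = z·y² = 2.6×1.40² = 5.096 m²
P = 2y√(1+z²) = 2×1.40×√(1+2.6²) = 7.800 m
R = A/P = 5.096/7.800 = 0.6533 m
n = (1/Q)·A·R^(2/3)·S^(1/2) = (1/4.61) × 5.096 × 0.7529 × 0.03317 = 0.02760

0.0276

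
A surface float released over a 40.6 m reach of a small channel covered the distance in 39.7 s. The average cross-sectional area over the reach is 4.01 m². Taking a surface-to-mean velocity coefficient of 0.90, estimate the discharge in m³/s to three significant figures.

3.69 m³/s

v_surface = L / t̄ = 40.6 / 39.7 = 1.023 m/s
v_mean = 0.90 × 1.023 = 0.9204 m/s
Q = A × v_mean = 4.01 × 0.9204 = 3.691 m³/s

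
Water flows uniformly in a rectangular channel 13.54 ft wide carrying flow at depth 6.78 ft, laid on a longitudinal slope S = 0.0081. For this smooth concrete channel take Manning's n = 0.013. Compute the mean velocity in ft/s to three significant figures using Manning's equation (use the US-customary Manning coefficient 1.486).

23.2 ft/s

A = b·y = 13.54 × 6.78 = 91.80 ft²
P = b + 2y = 13.54 + 2×6.78 = 27.10 ft
R = A/P = 91.80/27.10 = 3.387 ft
Q = (1.486/n)·A·R^(2/3)·S^(1/2) = (1.486/0.013) × 91.80 × 3.387^(2/3) × 0.0081^(1/2) = 2130 ft³/s
V = Q/A = 2130/91.80 = 23.20 ft/s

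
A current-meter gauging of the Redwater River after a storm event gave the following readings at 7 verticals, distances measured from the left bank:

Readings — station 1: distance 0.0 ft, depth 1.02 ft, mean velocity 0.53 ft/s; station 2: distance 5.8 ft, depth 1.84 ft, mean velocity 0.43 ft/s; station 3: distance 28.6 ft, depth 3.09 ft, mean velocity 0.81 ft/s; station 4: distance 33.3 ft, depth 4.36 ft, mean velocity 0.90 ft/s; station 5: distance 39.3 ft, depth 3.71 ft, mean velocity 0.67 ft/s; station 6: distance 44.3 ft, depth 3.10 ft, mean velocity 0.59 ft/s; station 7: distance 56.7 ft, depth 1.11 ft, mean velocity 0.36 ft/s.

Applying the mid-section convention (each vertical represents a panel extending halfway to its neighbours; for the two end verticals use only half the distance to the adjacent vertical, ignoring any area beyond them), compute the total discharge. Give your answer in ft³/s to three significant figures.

w_1 = (5.8 − 0.0)/2 = 2.9 ft; q_1 = 0.53 × 1.02 × 2.9 = 1.568 ft³/s
w_2 = (28.6 − 0.0)/2 = 14.3 ft; q_2 = 0.43 × 1.84 × 14.3 = 11.31 ft³/s
w_3 = (33.3 − 5.8)/2 = 13.75 ft; q_3 = 0.81 × 3.09 × 13.75 = 34.41 ft³/s
w_4 = (39.3 − 28.6)/2 = 5.35 ft; q_4 = 0.90 × 4.36 × 5.35 = 20.99 ft³/s
w_5 = (44.3 − 33.3)/2 = 5.5 ft; q_5 = 0.67 × 3.71 × 5.5 = 13.67 ft³/s
w_6 = (56.7 − 39.3)/2 = 8.7 ft; q_6 = 0.59 × 3.10 × 8.7 = 15.91 ft³/s
w_7 = (56.7 − 44.3)/2 = 6.2 ft; q_7 = 0.36 × 1.11 × 6.2 = 2.478 ft³/s
Q = Σ qᵢ = 100.4 ft³/s

100 ft³/s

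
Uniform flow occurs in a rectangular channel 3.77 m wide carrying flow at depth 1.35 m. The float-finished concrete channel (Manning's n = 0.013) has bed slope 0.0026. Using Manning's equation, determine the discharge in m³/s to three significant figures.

17.0 m³/s

A = b·y = 3.77 × 1.35 = 5.090 m²
P = b + 2y = 3.77 + 2×1.35 = 6.470 m
R = A/P = 5.090/6.470 = 0.7866 m
Q = (1/n)·A·R^(2/3)·S^(1/2) = (1/0.013) × 5.090 × 0.7866^(2/3) × 0.0026^(1/2) = 17.01 m³/s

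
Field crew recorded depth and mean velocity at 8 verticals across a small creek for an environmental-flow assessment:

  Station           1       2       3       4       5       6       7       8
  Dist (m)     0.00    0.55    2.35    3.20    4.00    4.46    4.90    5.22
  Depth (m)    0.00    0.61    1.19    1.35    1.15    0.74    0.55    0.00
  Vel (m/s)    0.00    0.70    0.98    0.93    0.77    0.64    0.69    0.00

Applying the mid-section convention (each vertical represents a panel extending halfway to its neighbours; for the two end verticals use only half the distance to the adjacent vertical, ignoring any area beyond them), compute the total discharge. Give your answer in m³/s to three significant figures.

4.00 m³/s

w_2 = (2.35 − 0.00)/2 = 1.175 m; q_2 = 0.70 × 0.61 × 1.175 = 0.5017 m³/s
w_3 = (3.20 − 0.55)/2 = 1.325 m; q_3 = 0.98 × 1.19 × 1.325 = 1.545 m³/s
w_4 = (4.00 − 2.35)/2 = 0.825 m; q_4 = 0.93 × 1.35 × 0.825 = 1.036 m³/s
w_5 = (4.46 − 3.20)/2 = 0.63 m; q_5 = 0.77 × 1.15 × 0.63 = 0.5579 m³/s
w_6 = (4.90 − 4.00)/2 = 0.45 m; q_6 = 0.64 × 0.74 × 0.45 = 0.2131 m³/s
w_7 = (5.22 − 4.46)/2 = 0.38 m; q_7 = 0.69 × 0.55 × 0.38 = 0.1442 m³/s
Stations 1, 8 contribute zero (depth or velocity is 0).
Q = Σ qᵢ = 3.998 m³/s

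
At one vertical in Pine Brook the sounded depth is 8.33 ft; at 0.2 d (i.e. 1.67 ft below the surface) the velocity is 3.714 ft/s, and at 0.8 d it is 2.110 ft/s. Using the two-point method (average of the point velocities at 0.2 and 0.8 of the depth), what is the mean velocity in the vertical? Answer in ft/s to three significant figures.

v̄ = (3.714 + 2.110) / 2 = 2.912 ft/s

2.91 ft/s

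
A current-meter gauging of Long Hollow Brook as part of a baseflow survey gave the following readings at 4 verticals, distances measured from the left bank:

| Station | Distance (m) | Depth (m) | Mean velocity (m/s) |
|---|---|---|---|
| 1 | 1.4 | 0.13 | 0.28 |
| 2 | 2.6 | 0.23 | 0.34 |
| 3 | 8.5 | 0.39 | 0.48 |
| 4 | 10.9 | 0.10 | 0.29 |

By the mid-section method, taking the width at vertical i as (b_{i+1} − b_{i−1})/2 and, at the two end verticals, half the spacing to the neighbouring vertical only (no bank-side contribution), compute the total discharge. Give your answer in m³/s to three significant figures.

w_1 = (2.6 − 1.4)/2 = 0.6 m; q_1 = 0.28 × 0.13 × 0.6 = 0.02184 m³/s
w_2 = (8.5 − 1.4)/2 = 3.55 m; q_2 = 0.34 × 0.23 × 3.55 = 0.2776 m³/s
w_3 = (10.9 − 2.6)/2 = 4.15 m; q_3 = 0.48 × 0.39 × 4.15 = 0.7769 m³/s
w_4 = (10.9 − 8.5)/2 = 1.2 m; q_4 = 0.29 × 0.10 × 1.2 = 0.03480 m³/s
Q = Σ qᵢ = 1.111 m³/s

1.11 m³/s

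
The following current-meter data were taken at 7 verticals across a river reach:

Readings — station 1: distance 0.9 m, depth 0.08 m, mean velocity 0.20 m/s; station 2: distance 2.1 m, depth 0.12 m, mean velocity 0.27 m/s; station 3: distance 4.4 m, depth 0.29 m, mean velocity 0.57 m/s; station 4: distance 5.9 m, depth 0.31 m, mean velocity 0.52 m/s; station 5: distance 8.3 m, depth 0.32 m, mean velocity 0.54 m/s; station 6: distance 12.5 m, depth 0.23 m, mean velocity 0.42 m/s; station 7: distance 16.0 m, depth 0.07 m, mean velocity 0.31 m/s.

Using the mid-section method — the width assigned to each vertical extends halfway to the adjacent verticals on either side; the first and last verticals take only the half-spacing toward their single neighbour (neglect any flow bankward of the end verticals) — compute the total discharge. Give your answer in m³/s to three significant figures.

w_1 = (2.1 − 0.9)/2 = 0.6 m; q_1 = 0.20 × 0.08 × 0.6 = 0.009600 m³/s
w_2 = (4.4 − 0.9)/2 = 1.75 m; q_2 = 0.27 × 0.12 × 1.75 = 0.05670 m³/s
w_3 = (5.9 − 2.1)/2 = 1.9 m; q_3 = 0.57 × 0.29 × 1.9 = 0.3141 m³/s
w_4 = (8.3 − 4.4)/2 = 1.95 m; q_4 = 0.52 × 0.31 × 1.95 = 0.3143 m³/s
w_5 = (12.5 − 5.9)/2 = 3.3 m; q_5 = 0.54 × 0.32 × 3.3 = 0.5702 m³/s
w_6 = (16.0 − 8.3)/2 = 3.85 m; q_6 = 0.42 × 0.23 × 3.85 = 0.3719 m³/s
w_7 = (16.0 − 12.5)/2 = 1.75 m; q_7 = 0.31 × 0.07 × 1.75 = 0.03798 m³/s
Q = Σ qᵢ = 1.675 m³/s

1.67 m³/s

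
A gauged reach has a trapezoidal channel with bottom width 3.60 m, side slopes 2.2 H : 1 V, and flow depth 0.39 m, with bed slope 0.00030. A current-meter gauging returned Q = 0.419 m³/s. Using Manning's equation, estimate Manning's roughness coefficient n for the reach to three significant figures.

A = (b + z·y)·y = (3.60 + 2.2×0.39)×0.39 = 1.739 m²
P = b + 2y√(1+z²) = 3.60 + 2×0.39×√(1+2.2²) = 5.485 m
R = A/P = 1.739/5.485 = 0.3170 m
n = (1/Q)·A·R^(2/3)·S^(1/2) = (1/0.419) × 1.739 × 0.4649 × 0.01732 = 0.03341

0.0334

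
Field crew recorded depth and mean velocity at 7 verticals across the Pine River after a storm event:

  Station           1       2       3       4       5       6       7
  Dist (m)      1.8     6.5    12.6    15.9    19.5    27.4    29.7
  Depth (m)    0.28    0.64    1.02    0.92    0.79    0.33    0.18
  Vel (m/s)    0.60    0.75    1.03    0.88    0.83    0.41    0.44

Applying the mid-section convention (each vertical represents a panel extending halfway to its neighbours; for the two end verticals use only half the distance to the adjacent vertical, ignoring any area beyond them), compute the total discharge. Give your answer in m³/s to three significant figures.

15.3 m³/s

w_1 = (6.5 − 1.8)/2 = 2.35 m; q_1 = 0.60 × 0.28 × 2.35 = 0.3948 m³/s
w_2 = (12.6 − 1.8)/2 = 5.4 m; q_2 = 0.75 × 0.64 × 5.4 = 2.592 m³/s
w_3 = (15.9 − 6.5)/2 = 4.7 m; q_3 = 1.03 × 1.02 × 4.7 = 4.938 m³/s
w_4 = (19.5 − 12.6)/2 = 3.45 m; q_4 = 0.88 × 0.92 × 3.45 = 2.793 m³/s
w_5 = (27.4 − 15.9)/2 = 5.75 m; q_5 = 0.83 × 0.79 × 5.75 = 3.770 m³/s
w_6 = (29.7 − 19.5)/2 = 5.1 m; q_6 = 0.41 × 0.33 × 5.1 = 0.6900 m³/s
w_7 = (29.7 − 27.4)/2 = 1.15 m; q_7 = 0.44 × 0.18 × 1.15 = 0.09108 m³/s
Q = Σ qᵢ = 15.27 m³/s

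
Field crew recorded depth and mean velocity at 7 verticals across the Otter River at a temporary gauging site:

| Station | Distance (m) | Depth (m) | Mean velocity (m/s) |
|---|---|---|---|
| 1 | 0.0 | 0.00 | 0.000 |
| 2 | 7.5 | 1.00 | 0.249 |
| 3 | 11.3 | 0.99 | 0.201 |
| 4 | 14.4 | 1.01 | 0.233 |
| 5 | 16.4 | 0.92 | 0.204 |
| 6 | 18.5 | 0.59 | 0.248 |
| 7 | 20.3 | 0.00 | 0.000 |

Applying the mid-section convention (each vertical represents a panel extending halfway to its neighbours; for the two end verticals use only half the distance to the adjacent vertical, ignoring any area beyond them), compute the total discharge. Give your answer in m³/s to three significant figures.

w_2 = (11.3 − 0.0)/2 = 5.65 m; q_2 = 0.249 × 1.00 × 5.65 = 1.407 m³/s
w_3 = (14.4 − 7.5)/2 = 3.45 m; q_3 = 0.201 × 0.99 × 3.45 = 0.6865 m³/s
w_4 = (16.4 − 11.3)/2 = 2.55 m; q_4 = 0.233 × 1.01 × 2.55 = 0.6001 m³/s
w_5 = (18.5 − 14.4)/2 = 2.05 m; q_5 = 0.204 × 0.92 × 2.05 = 0.3847 m³/s
w_6 = (20.3 − 16.4)/2 = 1.95 m; q_6 = 0.248 × 0.59 × 1.95 = 0.2853 m³/s
Stations 1, 7 contribute zero (depth or velocity is 0).
Q = Σ qᵢ = 3.364 m³/s

3.36 m³/s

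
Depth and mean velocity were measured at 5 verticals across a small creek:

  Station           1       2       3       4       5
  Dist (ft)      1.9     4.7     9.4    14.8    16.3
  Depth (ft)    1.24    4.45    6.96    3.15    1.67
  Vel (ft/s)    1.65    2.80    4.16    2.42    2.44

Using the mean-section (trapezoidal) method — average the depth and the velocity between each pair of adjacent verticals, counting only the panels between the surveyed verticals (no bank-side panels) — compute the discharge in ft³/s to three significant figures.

Panel 1-2: Δb = 2.8 ft, d̄ = (1.24+4.45)/2 = 2.845, v̄ = (1.65+2.80)/2 = 2.225 → q = 2.8×2.845×2.225 = 17.72 ft³/s
Panel 2-3: Δb = 4.7 ft, d̄ = (4.45+6.96)/2 = 5.705, v̄ = (2.80+4.16)/2 = 3.48 → q = 4.7×5.705×3.48 = 93.31 ft³/s
Panel 3-4: Δb = 5.4 ft, d̄ = (6.96+3.15)/2 = 5.055, v̄ = (4.16+2.42)/2 = 3.29 → q = 5.4×5.055×3.29 = 89.81 ft³/s
Panel 4-5: Δb = 1.5 ft, d̄ = (3.15+1.67)/2 = 2.41, v̄ = (2.42+2.44)/2 = 2.43 → q = 1.5×2.41×2.43 = 8.784 ft³/s
Q = Σ q = 209.6 ft³/s

210 ft³/s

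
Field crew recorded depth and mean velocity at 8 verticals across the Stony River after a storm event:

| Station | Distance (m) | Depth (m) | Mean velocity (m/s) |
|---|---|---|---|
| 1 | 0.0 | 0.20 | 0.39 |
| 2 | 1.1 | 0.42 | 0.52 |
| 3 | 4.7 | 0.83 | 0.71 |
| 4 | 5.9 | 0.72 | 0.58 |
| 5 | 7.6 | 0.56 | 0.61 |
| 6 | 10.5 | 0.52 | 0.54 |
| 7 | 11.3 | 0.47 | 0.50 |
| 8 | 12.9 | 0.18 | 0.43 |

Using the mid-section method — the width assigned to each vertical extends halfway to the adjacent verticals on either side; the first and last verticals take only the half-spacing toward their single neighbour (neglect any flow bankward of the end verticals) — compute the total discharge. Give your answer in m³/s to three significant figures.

w_1 = (1.1 − 0.0)/2 = 0.55 m; q_1 = 0.39 × 0.20 × 0.55 = 0.04290 m³/s
w_2 = (4.7 − 0.0)/2 = 2.35 m; q_2 = 0.52 × 0.42 × 2.35 = 0.5132 m³/s
w_3 = (5.9 − 1.1)/2 = 2.4 m; q_3 = 0.71 × 0.83 × 2.4 = 1.414 m³/s
w_4 = (7.6 − 4.7)/2 = 1.45 m; q_4 = 0.58 × 0.72 × 1.45 = 0.6055 m³/s
w_5 = (10.5 − 5.9)/2 = 2.3 m; q_5 = 0.61 × 0.56 × 2.3 = 0.7857 m³/s
w_6 = (11.3 − 7.6)/2 = 1.85 m; q_6 = 0.54 × 0.52 × 1.85 = 0.5195 m³/s
w_7 = (12.9 − 10.5)/2 = 1.2 m; q_7 = 0.50 × 0.47 × 1.2 = 0.2820 m³/s
w_8 = (12.9 − 11.3)/2 = 0.8 m; q_8 = 0.43 × 0.18 × 0.8 = 0.06192 m³/s
Q = Σ qᵢ = 4.225 m³/s

4.23 m³/s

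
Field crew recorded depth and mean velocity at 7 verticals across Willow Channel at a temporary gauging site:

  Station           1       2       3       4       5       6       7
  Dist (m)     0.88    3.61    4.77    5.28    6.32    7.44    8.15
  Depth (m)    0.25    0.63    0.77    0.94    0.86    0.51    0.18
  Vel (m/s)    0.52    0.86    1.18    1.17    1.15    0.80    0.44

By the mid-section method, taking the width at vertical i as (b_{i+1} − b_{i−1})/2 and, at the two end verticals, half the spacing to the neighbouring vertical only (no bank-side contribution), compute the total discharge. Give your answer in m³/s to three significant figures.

w_1 = (3.61 − 0.88)/2 = 1.365 m; q_1 = 0.52 × 0.25 × 1.365 = 0.1775 m³/s
w_2 = (4.77 − 0.88)/2 = 1.945 m; q_2 = 0.86 × 0.63 × 1.945 = 1.054 m³/s
w_3 = (5.28 − 3.61)/2 = 0.835 m; q_3 = 1.18 × 0.77 × 0.835 = 0.7587 m³/s
w_4 = (6.32 − 4.77)/2 = 0.775 m; q_4 = 1.17 × 0.94 × 0.775 = 0.8523 m³/s
w_5 = (7.44 − 5.28)/2 = 1.08 m; q_5 = 1.15 × 0.86 × 1.08 = 1.068 m³/s
w_6 = (8.15 − 6.32)/2 = 0.915 m; q_6 = 0.80 × 0.51 × 0.915 = 0.3733 m³/s
w_7 = (8.15 − 7.44)/2 = 0.355 m; q_7 = 0.44 × 0.18 × 0.355 = 0.02812 m³/s
Q = Σ qᵢ = 4.312 m³/s

4.31 m³/s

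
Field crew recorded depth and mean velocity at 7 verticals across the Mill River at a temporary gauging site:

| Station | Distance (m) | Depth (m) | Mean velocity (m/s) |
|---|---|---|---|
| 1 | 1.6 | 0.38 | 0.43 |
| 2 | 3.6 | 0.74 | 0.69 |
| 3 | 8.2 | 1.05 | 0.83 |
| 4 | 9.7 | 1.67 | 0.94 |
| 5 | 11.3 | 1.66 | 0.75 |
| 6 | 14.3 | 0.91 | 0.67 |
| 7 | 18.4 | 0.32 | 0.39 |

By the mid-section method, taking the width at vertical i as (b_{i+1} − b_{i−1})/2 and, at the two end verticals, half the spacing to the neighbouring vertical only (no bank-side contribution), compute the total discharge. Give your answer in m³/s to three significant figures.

12.2 m³/s

w_1 = (3.6 − 1.6)/2 = 1 m; q_1 = 0.43 × 0.38 × 1 = 0.1634 m³/s
w_2 = (8.2 − 1.6)/2 = 3.3 m; q_2 = 0.69 × 0.74 × 3.3 = 1.685 m³/s
w_3 = (9.7 − 3.6)/2 = 3.05 m; q_3 = 0.83 × 1.05 × 3.05 = 2.658 m³/s
w_4 = (11.3 − 8.2)/2 = 1.55 m; q_4 = 0.94 × 1.67 × 1.55 = 2.433 m³/s
w_5 = (14.3 − 9.7)/2 = 2.3 m; q_5 = 0.75 × 1.66 × 2.3 = 2.864 m³/s
w_6 = (18.4 − 11.3)/2 = 3.55 m; q_6 = 0.67 × 0.91 × 3.55 = 2.164 m³/s
w_7 = (18.4 − 14.3)/2 = 2.05 m; q_7 = 0.39 × 0.32 × 2.05 = 0.2558 m³/s
Q = Σ qᵢ = 12.22 m³/s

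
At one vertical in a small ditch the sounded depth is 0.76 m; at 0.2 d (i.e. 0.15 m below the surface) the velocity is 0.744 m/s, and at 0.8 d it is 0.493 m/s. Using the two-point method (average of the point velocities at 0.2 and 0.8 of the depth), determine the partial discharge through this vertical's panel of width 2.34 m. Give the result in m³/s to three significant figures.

1.10 m³/s

v̄ = (0.744 + 0.493) / 2 = 0.6185 m/s
q = v̄ × d × w = 0.6185 × 0.76 × 2.34 = 1.100 m³/s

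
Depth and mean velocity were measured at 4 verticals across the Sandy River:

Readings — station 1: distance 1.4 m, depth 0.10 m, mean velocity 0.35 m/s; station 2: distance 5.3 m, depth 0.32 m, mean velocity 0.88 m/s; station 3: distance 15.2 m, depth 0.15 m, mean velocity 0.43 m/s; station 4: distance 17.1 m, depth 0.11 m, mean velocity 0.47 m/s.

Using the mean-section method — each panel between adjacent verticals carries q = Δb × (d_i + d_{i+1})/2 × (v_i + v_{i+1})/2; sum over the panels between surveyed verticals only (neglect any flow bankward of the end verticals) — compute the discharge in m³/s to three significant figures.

2.14 m³/s

Panel 1-2: Δb = 3.9 m, d̄ = (0.10+0.32)/2 = 0.21, v̄ = (0.35+0.88)/2 = 0.615 → q = 3.9×0.21×0.615 = 0.5037 m³/s
Panel 2-3: Δb = 9.9 m, d̄ = (0.32+0.15)/2 = 0.235, v̄ = (0.88+0.43)/2 = 0.655 → q = 9.9×0.235×0.655 = 1.524 m³/s
Panel 3-4: Δb = 1.9 m, d̄ = (0.15+0.11)/2 = 0.13, v̄ = (0.43+0.47)/2 = 0.45 → q = 1.9×0.13×0.45 = 0.1112 m³/s
Q = Σ q = 2.139 m³/s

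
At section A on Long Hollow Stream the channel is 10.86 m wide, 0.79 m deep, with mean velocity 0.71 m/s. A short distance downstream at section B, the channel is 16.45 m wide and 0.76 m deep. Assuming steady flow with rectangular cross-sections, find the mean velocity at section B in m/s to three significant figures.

0.487 m/s

Q = A₁V₁ = (10.86×0.79) × 0.71 = 6.091 m³/s
A₂ = 16.45 × 0.76 = 12.50 m²
V₂ = Q/A₂ = 6.091/12.50 = 0.4872 m/s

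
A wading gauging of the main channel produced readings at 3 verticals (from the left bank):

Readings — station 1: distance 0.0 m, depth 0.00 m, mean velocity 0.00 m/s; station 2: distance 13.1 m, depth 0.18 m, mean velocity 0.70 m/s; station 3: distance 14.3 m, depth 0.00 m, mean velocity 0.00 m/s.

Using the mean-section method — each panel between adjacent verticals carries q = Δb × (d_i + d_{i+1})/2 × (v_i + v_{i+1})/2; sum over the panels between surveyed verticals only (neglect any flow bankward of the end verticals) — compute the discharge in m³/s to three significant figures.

Panel 1-2: Δb = 13.1 m, d̄ = (0.00+0.18)/2 = 0.09, v̄ = (0.00+0.70)/2 = 0.35 → q = 13.1×0.09×0.35 = 0.4127 m³/s
Panel 2-3: Δb = 1.2 m, d̄ = (0.18+0.00)/2 = 0.09, v̄ = (0.70+0.00)/2 = 0.35 → q = 1.2×0.09×0.35 = 0.03780 m³/s
Q = Σ q = 0.4505 m³/s

0.450 m³/s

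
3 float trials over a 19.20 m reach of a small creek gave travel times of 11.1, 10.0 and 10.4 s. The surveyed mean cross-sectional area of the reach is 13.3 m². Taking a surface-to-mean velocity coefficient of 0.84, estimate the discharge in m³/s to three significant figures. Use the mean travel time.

t̄ = (11.1 + 10.0 + 10.4) / 3 = 10.5 s
v_surface = L / t̄ = 19.20 / 10.5 = 1.829 m/s
v_mean = 0.84 × 1.829 = 1.536 m/s
Q = A × v_mean = 13.3 × 1.536 = 20.43 m³/s

20.4 m³/s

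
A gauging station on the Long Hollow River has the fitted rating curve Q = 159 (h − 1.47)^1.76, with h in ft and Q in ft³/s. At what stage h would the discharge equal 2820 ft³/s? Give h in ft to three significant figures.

h − h₀ = (Q/C)^(1/b) = (2820/159)^(1/1.76) = 5.124 ft
h = 1.47 + 5.124 = 6.594 ft

6.59 ft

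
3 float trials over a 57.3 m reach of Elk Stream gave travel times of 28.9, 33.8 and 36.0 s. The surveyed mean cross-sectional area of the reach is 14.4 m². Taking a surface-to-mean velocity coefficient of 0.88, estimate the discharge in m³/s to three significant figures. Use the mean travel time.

22.1 m³/s

t̄ = (28.9 + 33.8 + 36.0) / 3 = 32.9 s
v_surface = L / t̄ = 57.3 / 32.9 = 1.742 m/s
v_mean = 0.88 × 1.742 = 1.533 m/s
Q = A × v_mean = 14.4 × 1.533 = 22.07 m³/s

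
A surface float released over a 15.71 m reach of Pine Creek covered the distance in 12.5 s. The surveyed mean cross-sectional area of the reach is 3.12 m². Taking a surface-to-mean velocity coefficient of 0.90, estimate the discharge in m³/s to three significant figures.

3.53 m³/s

v_surface = L / t̄ = 15.71 / 12.5 = 1.257 m/s
v_mean = 0.90 × 1.257 = 1.131 m/s
Q = A × v_mean = 3.12 × 1.131 = 3.529 m³/s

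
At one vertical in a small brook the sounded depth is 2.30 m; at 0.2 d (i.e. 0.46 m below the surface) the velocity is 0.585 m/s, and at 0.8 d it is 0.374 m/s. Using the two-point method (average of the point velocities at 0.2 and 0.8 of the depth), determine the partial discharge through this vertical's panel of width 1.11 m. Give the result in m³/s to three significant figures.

v̄ = (0.585 + 0.374) / 2 = 0.4795 m/s
q = v̄ × d × w = 0.4795 × 2.30 × 1.11 = 1.224 m³/s

1.22 m³/s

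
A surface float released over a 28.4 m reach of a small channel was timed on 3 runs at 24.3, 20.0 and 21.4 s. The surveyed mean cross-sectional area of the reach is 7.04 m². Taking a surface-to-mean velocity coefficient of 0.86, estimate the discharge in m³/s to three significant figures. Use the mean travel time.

7.85 m³/s

t̄ = (24.3 + 20.0 + 21.4) / 3 = 21.9 s
v_surface = L / t̄ = 28.4 / 21.9 = 1.297 m/s
v_mean = 0.86 × 1.297 = 1.115 m/s
Q = A × v_mean = 7.04 × 1.115 = 7.851 m³/s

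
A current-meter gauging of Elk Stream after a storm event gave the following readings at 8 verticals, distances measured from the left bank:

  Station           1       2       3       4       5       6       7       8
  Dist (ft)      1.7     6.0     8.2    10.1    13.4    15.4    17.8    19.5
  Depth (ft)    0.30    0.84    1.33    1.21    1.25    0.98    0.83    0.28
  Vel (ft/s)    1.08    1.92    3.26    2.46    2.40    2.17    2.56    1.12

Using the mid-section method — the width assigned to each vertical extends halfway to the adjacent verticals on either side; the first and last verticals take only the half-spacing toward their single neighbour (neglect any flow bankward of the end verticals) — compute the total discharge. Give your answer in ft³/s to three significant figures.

w_1 = (6.0 − 1.7)/2 = 2.15 ft; q_1 = 1.08 × 0.30 × 2.15 = 0.6966 ft³/s
w_2 = (8.2 − 1.7)/2 = 3.25 ft; q_2 = 1.92 × 0.84 × 3.25 = 5.242 ft³/s
w_3 = (10.1 − 6.0)/2 = 2.05 ft; q_3 = 3.26 × 1.33 × 2.05 = 8.888 ft³/s
w_4 = (13.4 − 8.2)/2 = 2.6 ft; q_4 = 2.46 × 1.21 × 2.6 = 7.739 ft³/s
w_5 = (15.4 − 10.1)/2 = 2.65 ft; q_5 = 2.40 × 1.25 × 2.65 = 7.950 ft³/s
w_6 = (17.8 − 13.4)/2 = 2.2 ft; q_6 = 2.17 × 0.98 × 2.2 = 4.679 ft³/s
w_7 = (19.5 − 15.4)/2 = 2.05 ft; q_7 = 2.56 × 0.83 × 2.05 = 4.356 ft³/s
w_8 = (19.5 − 17.8)/2 = 0.85 ft; q_8 = 1.12 × 0.28 × 0.85 = 0.2666 ft³/s
Q = Σ qᵢ = 39.82 ft³/s

39.8 ft³/s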